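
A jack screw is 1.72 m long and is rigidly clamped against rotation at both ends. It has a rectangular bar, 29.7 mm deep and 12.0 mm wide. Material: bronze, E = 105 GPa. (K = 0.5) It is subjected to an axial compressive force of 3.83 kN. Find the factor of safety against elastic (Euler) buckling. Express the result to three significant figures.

n ≈ 1.56

Buckling occurs about the weak axis: I_min = h·b³/12 with b = 12.0 mm (the shorter side).
I_min = 29.7×12.0³/12 = 4.277×10^3 mm⁴
I = 4.277×10^3 mm⁴ = 4.277×10^-9 m⁴
Effective length L_e = K·L = 0.5 × 1.72 = 0.8600 m
P_cr = π²EI / L_e² = π² × 105×10⁹ × 4.277×10^-9 / 0.8600² = 5.993×10^3 N
Factor of safety n = P_cr / P = 5.9925 / 3.83 = 1.56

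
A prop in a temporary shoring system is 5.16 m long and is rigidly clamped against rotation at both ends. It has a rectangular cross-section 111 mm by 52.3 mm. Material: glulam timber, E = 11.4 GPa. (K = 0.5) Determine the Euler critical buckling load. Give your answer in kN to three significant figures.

Buckling occurs about the weak axis: I_min = h·b³/12 with b = 52.3 mm (the shorter side).
I_min = 111×52.3³/12 = 1.323×10^6 mm⁴
I = 1.323×10^6 mm⁴ = 1.323×10^-6 m⁴
Effective length L_e = K·L = 0.5 × 5.16 = 2.580 m
P_cr = π²EI / L_e² = π² × 11.4×10⁹ × 1.323×10^-6 / 2.580² = 2.237×10^4 N

P_cr ≈ 22.4 kN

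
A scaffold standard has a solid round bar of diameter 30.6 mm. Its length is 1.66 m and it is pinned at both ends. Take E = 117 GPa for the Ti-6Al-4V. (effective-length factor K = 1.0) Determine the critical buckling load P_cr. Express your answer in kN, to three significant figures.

P_cr ≈ 18.0 kN

I = πd⁴/64 = π×30.6⁴/64 = 4.304×10^4 mm⁴
I = 4.304×10^4 mm⁴ = 4.304×10^-8 m⁴
Effective length L_e = K·L = 1 × 1.66 = 1.660 m
P_cr = π²EI / L_e² = π² × 117×10⁹ × 4.304×10^-8 / 1.660² = 1.804×10^4 N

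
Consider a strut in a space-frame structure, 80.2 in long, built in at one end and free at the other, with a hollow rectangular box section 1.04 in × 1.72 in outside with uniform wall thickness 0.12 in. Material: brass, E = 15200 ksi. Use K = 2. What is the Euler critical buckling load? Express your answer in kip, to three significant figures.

P_cr ≈ 0.572 kip

Inner dimensions: h_i = 1.72 − 2×0.12 = 1.480 in, b_i = 1.04 − 2×0.12 = 0.8000 in
Weak-axis I_min = (h_o·b_o³ − h_i·b_i³)/12 with b_o = 1.04, b_i = 0.8000 in (shorter outer/inner sides).
I_min = (1.72×1.04³ − 1.480×0.8000³)/12 = 9.808×10^-2 in⁴
Effective length L_e = K·L = 2 × 80.2 = 160.4 in
P_cr = π²EI / L_e² = π² × 15200×10³ × 9.808×10^-2 / 160.4² = 571.9 lb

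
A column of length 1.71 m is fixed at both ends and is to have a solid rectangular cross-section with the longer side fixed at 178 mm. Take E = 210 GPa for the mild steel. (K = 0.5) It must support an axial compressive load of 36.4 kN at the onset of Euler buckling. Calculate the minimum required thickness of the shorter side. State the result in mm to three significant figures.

b ≈ 9.53 mm

L_e = K·L = 0.5 × 1.71 = 0.8550 m
Required I = P_cr·L_e²/(π²E) = 3.640×10^4 × 0.8550² / (π² × 2.10×10^11) = 1.284×10^-8 m⁴
I_req = 1.284×10^4 mm⁴
Rectangle, weak axis: I_min = h·b³/12 with h = 178 mm fixed  ⇒  b = (12I/h)^(1/3) = 9.53 mm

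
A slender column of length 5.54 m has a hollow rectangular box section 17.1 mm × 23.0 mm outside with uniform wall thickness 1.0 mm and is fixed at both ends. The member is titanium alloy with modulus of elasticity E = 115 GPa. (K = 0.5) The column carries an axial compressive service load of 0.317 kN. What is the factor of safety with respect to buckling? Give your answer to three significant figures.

Inner dimensions: h_i = 23.0 − 2×1.0 = 21.00 mm, b_i = 17.1 − 2×1.0 = 15.10 mm
Weak-axis I_min = (h_o·b_o³ − h_i·b_i³)/12 with b_o = 17.1, b_i = 15.10 mm (shorter outer/inner sides).
I_min = (23.0×17.1³ − 21.00×15.10³)/12 = 3.559×10^3 mm⁴
I = 3.559×10^3 mm⁴ = 3.559×10^-9 m⁴
Effective length L_e = K·L = 0.5 × 5.54 = 2.770 m
P_cr = π²EI / L_e² = π² × 115×10⁹ × 3.559×10^-9 / 2.770² = 526.4 N
Factor of safety n = P_cr / P = 0.52640 / 0.317 = 1.66

n ≈ 1.66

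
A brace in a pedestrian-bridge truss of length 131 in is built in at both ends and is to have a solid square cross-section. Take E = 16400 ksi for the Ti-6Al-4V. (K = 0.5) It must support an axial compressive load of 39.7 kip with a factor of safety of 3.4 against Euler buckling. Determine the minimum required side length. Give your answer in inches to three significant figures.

Required P_cr = n·P = 3.4 × 39.7 = 135.0 kip
L_e = K·L = 0.5 × 131 = 65.50 in
Required I = P_cr·L_e²/(π²E) = 1.350×10^5 × 65.50² / (π² × 1.64×10^7) = 3.578 in⁴
Solid square: I = a⁴/12  ⇒  a = (12I)^(1/4) = (12×3.578)^(1/4) = 2.56 in

a ≈ 2.56 in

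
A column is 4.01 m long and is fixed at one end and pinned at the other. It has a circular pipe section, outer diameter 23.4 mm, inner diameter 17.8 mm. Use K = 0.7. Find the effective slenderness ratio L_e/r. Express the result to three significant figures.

d_o = 23.4 mm, d_i = 17.8 mm
I = π(d_o⁴ − d_i⁴)/64 = π(23.4⁴ − 17.80⁴)/64 = 9.790×10^3 mm⁴
A = 181.2 mm²;  r_min = √(I/A) = √(9.790×10^3/181.2) = 7.350 mm
L_e = K·L = 0.7 × 4.01 m = 2.807 m = 2807.0 mm
λ = L_e / r_min = 2807.0 / 7.350 = 382

λ ≈ 382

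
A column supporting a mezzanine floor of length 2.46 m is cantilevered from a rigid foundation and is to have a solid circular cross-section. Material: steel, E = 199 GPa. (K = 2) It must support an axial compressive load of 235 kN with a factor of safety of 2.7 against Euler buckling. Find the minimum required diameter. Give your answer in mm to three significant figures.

d ≈ 112 mm

Required P_cr = n·P = 2.7 × 235 = 634.5 kN
L_e = K·L = 2 × 2.46 = 4.920 m
Required I = P_cr·L_e²/(π²E) = 6.345×10^5 × 4.920² / (π² × 1.99×10^11) = 7.820×10^-6 m⁴
I_req = 7.820×10^6 mm⁴
Solid circle: I = πd⁴/64  ⇒  d = (64I/π)^(1/4) = (64×7.820×10^6/π)^(1/4) = 112 mm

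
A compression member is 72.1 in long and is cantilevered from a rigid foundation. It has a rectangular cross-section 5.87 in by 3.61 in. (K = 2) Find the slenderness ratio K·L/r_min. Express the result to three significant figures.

Buckling occurs about the weak axis: I_min = h·b³/12 with b = 3.61 in (the shorter side).
I_min = 5.87×3.61³/12 = 23.01 in⁴
A = 21.19 in²;  r_min = √(I/A) = √(23.01/21.19) = 1.042 in
L_e = K·L = 2 × 72.1 = 144.2 in
λ = L_e / r_min = 144.20 / 1.042 = 138

λ ≈ 138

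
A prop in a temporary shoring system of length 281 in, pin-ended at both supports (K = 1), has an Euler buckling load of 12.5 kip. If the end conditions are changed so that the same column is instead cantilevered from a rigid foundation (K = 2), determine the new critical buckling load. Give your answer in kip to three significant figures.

P_cr ≈ 3.12 kip

P_cr ∝ 1/K², so P_cr,new = P_cr,old × (K_old/K_new)² = 12.5 × (1/2)²
= 12.5 × 0.2500 = 3.12 kip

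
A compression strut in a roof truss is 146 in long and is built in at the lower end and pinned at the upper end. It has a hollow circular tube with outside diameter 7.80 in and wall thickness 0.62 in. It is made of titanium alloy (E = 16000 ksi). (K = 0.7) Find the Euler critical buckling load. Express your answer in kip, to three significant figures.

P_cr ≈ 1370 kip

Inner diameter d_i = 7.80 − 2×0.62 = 6.560 in
I = π(d_o⁴ − d_i⁴)/64 = π(7.80⁴ − 6.560⁴)/64 = 90.79 in⁴
Effective length L_e = K·L = 0.7 × 146 = 102.2 in
P_cr = π²EI / L_e² = π² × 16000×10³ × 90.79 / 102.2² = 1.373×10^6 lb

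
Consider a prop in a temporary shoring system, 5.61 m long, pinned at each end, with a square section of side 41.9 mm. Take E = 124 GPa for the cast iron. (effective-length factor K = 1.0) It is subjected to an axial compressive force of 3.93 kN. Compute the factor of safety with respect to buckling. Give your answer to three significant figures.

n ≈ 2.54

I = a⁴/12 = 41.9⁴/12 = 2.568×10^5 mm⁴
I = 2.568×10^5 mm⁴ = 2.568×10^-7 m⁴
Effective length L_e = K·L = 1 × 5.61 = 5.610 m
P_cr = π²EI / L_e² = π² × 124×10⁹ × 2.568×10^-7 / 5.610² = 9.988×10^3 N
Factor of safety n = P_cr / P = 9.9878 / 3.93 = 2.54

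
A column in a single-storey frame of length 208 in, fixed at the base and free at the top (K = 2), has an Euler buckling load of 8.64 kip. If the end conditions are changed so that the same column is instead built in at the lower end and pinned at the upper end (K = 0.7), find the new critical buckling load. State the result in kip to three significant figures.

P_cr ∝ 1/K², so P_cr,new = P_cr,old × (K_old/K_new)² = 8.64 × (2/0.7)²
= 8.64 × 8.163 = 70.5 kip

P_cr ≈ 70.5 kip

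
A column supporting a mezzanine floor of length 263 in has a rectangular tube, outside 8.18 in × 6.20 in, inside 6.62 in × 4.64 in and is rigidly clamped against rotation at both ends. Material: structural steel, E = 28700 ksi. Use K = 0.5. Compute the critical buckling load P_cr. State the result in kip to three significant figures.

P_cr ≈ 1760 kip

Weak-axis I_min = (h_o·b_o³ − h_i·b_i³)/12 with b_o = 6.20, b_i = 4.640 in (shorter outer/inner sides).
I_min = (8.18×6.20³ − 6.620×4.640³)/12 = 107.4 in⁴
Effective length L_e = K·L = 0.5 × 263 = 131.5 in
P_cr = π²EI / L_e² = π² × 28700×10³ × 107.4 / 131.5² = 1.758×10^6 lb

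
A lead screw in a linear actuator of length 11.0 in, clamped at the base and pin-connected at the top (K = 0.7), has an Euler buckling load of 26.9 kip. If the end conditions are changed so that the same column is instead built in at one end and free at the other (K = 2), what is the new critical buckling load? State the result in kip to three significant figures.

P_cr ∝ 1/K², so P_cr,new = P_cr,old × (K_old/K_new)² = 26.9 × (0.7/2)²
= 26.9 × 0.1225 = 3.30 kip

P_cr ≈ 3.30 kip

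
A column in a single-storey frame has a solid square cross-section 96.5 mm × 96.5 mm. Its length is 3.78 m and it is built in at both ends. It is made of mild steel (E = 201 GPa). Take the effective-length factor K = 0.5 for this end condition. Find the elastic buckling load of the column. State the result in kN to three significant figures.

I = a⁴/12 = 96.5⁴/12 = 7.227×10^6 mm⁴
I = 7.227×10^6 mm⁴ = 7.227×10^-6 m⁴
Effective length L_e = K·L = 0.5 × 3.78 = 1.890 m
P_cr = π²EI / L_e² = π² × 201×10⁹ × 7.227×10^-6 / 1.890² = 4.013×10^6 N

P_cr ≈ 4010 kN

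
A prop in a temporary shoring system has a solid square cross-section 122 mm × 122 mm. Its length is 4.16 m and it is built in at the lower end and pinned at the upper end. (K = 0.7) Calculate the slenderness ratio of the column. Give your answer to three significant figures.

λ ≈ 82.7

For a square r = a/√12 = 122/√12 = 35.22 mm
L_e = K·L = 0.7 × 4.16 m = 2.912 m = 2912.0 mm
λ = L_e / r_min = 2912.0 / 35.22 = 82.7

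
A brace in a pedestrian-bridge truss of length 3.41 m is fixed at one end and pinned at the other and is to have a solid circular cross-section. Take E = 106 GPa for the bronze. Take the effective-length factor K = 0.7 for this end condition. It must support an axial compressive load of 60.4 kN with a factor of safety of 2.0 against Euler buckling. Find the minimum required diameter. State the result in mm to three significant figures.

d ≈ 60.5 mm

Required P_cr = n·P = 2.0 × 60.4 = 120.8 kN
L_e = K·L = 0.7 × 3.41 = 2.387 m
Required I = P_cr·L_e²/(π²E) = 1.208×10^5 × 2.387² / (π² × 1.06×10^11) = 6.579×10^-7 m⁴
I_req = 6.579×10^5 mm⁴
Solid circle: I = πd⁴/64  ⇒  d = (64I/π)^(1/4) = (64×6.579×10^5/π)^(1/4) = 60.5 mm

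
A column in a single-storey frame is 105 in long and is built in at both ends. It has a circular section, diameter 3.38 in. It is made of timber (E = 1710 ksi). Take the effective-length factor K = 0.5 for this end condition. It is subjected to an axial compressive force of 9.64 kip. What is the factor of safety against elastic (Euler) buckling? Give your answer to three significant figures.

n ≈ 4.07

I = πd⁴/64 = π×3.38⁴/64 = 6.407 in⁴
Effective length L_e = K·L = 0.5 × 105 = 52.50 in
P_cr = π²EI / L_e² = π² × 1710×10³ × 6.407 / 52.50² = 3.923×10^4 lb
Factor of safety n = P_cr / P = 39.230 / 9.64 = 4.07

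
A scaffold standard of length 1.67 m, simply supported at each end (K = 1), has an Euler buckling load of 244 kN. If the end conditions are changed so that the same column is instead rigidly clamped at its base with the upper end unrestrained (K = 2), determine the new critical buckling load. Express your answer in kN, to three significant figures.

P_cr ≈ 61.0 kN

P_cr ∝ 1/K², so P_cr,new = P_cr,old × (K_old/K_new)² = 244 × (1/2)²
= 244 × 0.2500 = 61.0 kN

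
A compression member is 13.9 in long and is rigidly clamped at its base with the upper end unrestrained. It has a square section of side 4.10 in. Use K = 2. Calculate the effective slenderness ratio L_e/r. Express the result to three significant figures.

I = a⁴/12 = 4.10⁴/12 = 23.55 in⁴
A = 16.81 in²;  r_min = √(I/A) = √(23.55/16.81) = 1.184 in
L_e = K·L = 2 × 13.9 = 27.80 in
λ = L_e / r_min = 27.800 / 1.184 = 23.5

λ ≈ 23.5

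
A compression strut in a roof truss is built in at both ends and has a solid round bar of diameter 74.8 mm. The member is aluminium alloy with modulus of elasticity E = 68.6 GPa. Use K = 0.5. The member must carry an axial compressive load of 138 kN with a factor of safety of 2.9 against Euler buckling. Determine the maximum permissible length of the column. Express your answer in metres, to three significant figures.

I = πd⁴/64 = π×74.8⁴/64 = 1.537×10^6 mm⁴
I = 1.537×10^-6 m⁴
Required critical load P_cr = n·P = 2.9 × 138 = 400.2 kN = 4.002×10^5 N
From P_cr = π²EI/(K·L)²:  L = (1/K)·√(π²EI/P_cr) = (1/0.5)·√(π²×6.86×10^10×1.537×10^-6/4.002×10^5)
L = 3.22 m

L_max ≈ 3.22 m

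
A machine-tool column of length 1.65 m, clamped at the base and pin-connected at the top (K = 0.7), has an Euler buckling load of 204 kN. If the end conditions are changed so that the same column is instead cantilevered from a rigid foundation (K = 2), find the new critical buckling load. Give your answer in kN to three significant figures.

P_cr ≈ 25.0 kN

P_cr ∝ 1/K², so P_cr,new = P_cr,old × (K_old/K_new)² = 204 × (0.7/2)²
= 204 × 0.1225 = 25.0 kN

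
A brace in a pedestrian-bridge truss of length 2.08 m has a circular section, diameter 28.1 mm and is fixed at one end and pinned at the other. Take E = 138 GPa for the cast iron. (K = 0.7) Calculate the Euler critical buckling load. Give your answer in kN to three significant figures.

P_cr ≈ 19.7 kN

I = πd⁴/64 = π×28.1⁴/64 = 3.061×10^4 mm⁴
I = 3.061×10^4 mm⁴ = 3.061×10^-8 m⁴
Effective length L_e = K·L = 0.7 × 2.08 = 1.456 m
P_cr = π²EI / L_e² = π² × 138×10⁹ × 3.061×10^-8 / 1.456² = 1.966×10^4 N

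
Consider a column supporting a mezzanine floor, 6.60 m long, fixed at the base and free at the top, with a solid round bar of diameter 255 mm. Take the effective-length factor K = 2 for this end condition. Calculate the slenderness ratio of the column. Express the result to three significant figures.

For a solid circle r = d/4 = 255/4 = 63.75 mm
L_e = K·L = 2 × 6.60 m = 13.20 m = 13200 mm
λ = L_e / r_min = 13200 / 63.75 = 207

λ ≈ 207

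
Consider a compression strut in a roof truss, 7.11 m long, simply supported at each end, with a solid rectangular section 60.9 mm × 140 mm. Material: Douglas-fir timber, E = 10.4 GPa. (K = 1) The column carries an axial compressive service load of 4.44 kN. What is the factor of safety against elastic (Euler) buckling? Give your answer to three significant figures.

Buckling occurs about the weak axis: I_min = h·b³/12 with b = 60.9 mm (the shorter side).
I_min = 140×60.9³/12 = 2.635×10^6 mm⁴
I = 2.635×10^6 mm⁴ = 2.635×10^-6 m⁴
Effective length L_e = K·L = 1 × 7.11 = 7.110 m
P_cr = π²EI / L_e² = π² × 10.4×10⁹ × 2.635×10^-6 / 7.110² = 5.350×10^3 N
Factor of safety n = P_cr / P = 5.3505 / 4.44 = 1.21

n ≈ 1.21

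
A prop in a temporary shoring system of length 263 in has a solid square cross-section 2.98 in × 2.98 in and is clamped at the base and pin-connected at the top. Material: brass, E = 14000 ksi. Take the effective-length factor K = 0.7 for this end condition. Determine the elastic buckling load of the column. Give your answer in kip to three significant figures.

P_cr ≈ 26.8 kip

I = a⁴/12 = 2.98⁴/12 = 6.572 in⁴
Effective length L_e = K·L = 0.7 × 263 = 184.1 in
P_cr = π²EI / L_e² = π² × 14000×10³ × 6.572 / 184.1² = 2.679×10^4 lb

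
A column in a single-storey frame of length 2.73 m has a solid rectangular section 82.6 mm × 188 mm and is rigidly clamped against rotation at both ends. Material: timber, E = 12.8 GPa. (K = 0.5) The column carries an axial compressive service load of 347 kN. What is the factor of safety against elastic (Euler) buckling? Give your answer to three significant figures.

Buckling occurs about the weak axis: I_min = h·b³/12 with b = 82.6 mm (the shorter side).
I_min = 188×82.6³/12 = 8.829×10^6 mm⁴
I = 8.829×10^6 mm⁴ = 8.829×10^-6 m⁴
Effective length L_e = K·L = 0.5 × 2.73 = 1.365 m
P_cr = π²EI / L_e² = π² × 12.8×10⁹ × 8.829×10^-6 / 1.365² = 5.986×10^5 N
Factor of safety n = P_cr / P = 598.63 / 347 = 1.73

n ≈ 1.73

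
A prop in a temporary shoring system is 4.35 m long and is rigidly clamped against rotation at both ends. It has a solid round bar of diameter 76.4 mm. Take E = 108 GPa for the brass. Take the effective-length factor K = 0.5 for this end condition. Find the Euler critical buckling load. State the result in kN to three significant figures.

I = πd⁴/64 = π×76.4⁴/64 = 1.672×10^6 mm⁴
I = 1.672×10^6 mm⁴ = 1.672×10^-6 m⁴
Effective length L_e = K·L = 0.5 × 4.35 = 2.175 m
P_cr = π²EI / L_e² = π² × 108×10⁹ × 1.672×10^-6 / 2.175² = 3.768×10^5 N

P_cr ≈ 377 kN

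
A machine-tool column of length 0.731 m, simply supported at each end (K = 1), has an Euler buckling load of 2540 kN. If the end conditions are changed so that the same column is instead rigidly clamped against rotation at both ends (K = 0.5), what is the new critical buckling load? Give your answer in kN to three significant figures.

P_cr ∝ 1/K², so P_cr,new = P_cr,old × (K_old/K_new)² = 2540 × (1/0.5)²
= 2540 × 4.000 = 10200 kN

P_cr ≈ 10200 kN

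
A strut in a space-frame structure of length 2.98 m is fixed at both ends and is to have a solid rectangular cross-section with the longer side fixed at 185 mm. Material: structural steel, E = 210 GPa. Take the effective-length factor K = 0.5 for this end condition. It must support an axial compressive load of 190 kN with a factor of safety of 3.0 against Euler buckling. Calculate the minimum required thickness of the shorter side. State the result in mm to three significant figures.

b ≈ 34.1 mm

Required P_cr = n·P = 3.0 × 190 = 570.0 kN
L_e = K·L = 0.5 × 2.98 = 1.490 m
Required I = P_cr·L_e²/(π²E) = 5.700×10^5 × 1.490² / (π² × 2.10×10^11) = 6.106×10^-7 m⁴
I_req = 6.106×10^5 mm⁴
Rectangle, weak axis: I_min = h·b³/12 with h = 185 mm fixed  ⇒  b = (12I/h)^(1/3) = 34.1 mm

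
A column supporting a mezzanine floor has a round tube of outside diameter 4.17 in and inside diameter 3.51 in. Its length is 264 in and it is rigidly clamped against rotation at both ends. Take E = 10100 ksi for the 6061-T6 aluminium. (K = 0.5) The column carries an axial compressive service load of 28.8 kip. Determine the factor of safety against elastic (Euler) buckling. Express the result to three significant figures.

d_o = 4.17 in, d_i = 3.51 in
I = π(d_o⁴ − d_i⁴)/64 = π(4.17⁴ − 3.510⁴)/64 = 7.392 in⁴
Effective length L_e = K·L = 0.5 × 264 = 132.0 in
P_cr = π²EI / L_e² = π² × 10100×10³ × 7.392 / 132.0² = 4.229×10^4 lb
Factor of safety n = P_cr / P = 42.290 / 28.8 = 1.47

n ≈ 1.47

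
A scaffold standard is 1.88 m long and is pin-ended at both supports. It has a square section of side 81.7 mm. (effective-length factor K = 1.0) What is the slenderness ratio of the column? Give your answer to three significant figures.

λ ≈ 79.7

For a square r = a/√12 = 81.7/√12 = 23.58 mm
L_e = K·L = 1 × 1.88 m = 1.880 m = 1880.0 mm
λ = L_e / r_min = 1880.0 / 23.58 = 79.7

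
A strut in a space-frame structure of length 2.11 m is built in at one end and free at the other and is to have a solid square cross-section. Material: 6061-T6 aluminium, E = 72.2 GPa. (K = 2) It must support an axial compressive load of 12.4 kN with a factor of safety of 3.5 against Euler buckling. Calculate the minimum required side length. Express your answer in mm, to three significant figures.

a ≈ 60.1 mm

Required P_cr = n·P = 3.5 × 12.4 = 43.40 kN
L_e = K·L = 2 × 2.11 = 4.220 m
Required I = P_cr·L_e²/(π²E) = 4.340×10^4 × 4.220² / (π² × 7.22×10^10) = 1.085×10^-6 m⁴
I_req = 1.085×10^6 mm⁴
Solid square: I = a⁴/12  ⇒  a = (12I)^(1/4) = (12×1.085×10^6)^(1/4) = 60.1 mm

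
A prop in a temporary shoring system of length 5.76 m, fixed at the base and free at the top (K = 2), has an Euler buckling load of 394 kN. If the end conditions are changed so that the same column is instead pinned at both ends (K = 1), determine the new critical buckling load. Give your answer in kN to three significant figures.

P_cr ∝ 1/K², so P_cr,new = P_cr,old × (K_old/K_new)² = 394 × (2/1)²
= 394 × 4.000 = 1580 kN

P_cr ≈ 1580 kN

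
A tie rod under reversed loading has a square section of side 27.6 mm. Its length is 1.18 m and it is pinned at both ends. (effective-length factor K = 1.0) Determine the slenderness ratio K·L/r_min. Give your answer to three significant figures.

For a square r = a/√12 = 27.6/√12 = 7.967 mm
L_e = K·L = 1 × 1.18 m = 1.180 m = 1180.0 mm
λ = L_e / r_min = 1180.0 / 7.967 = 148

λ ≈ 148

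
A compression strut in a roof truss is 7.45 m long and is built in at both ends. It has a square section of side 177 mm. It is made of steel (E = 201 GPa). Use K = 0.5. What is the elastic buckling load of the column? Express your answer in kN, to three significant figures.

P_cr ≈ 11700 kN

I = a⁴/12 = 177⁴/12 = 8.179×10^7 mm⁴
I = 8.179×10^7 mm⁴ = 8.179×10^-5 m⁴
Effective length L_e = K·L = 0.5 × 7.45 = 3.725 m
P_cr = π²EI / L_e² = π² × 201×10⁹ × 8.179×10^-5 / 3.725² = 1.169×10^7 N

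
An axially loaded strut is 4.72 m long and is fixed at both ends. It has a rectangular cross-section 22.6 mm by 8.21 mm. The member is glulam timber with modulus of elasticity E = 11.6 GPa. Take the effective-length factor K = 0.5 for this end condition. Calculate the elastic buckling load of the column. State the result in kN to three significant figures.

Buckling occurs about the weak axis: I_min = h·b³/12 with b = 8.21 mm (the shorter side).
I_min = 22.6×8.21³/12 = 1.042×10^3 mm⁴
I = 1.042×10^3 mm⁴ = 1.042×10^-9 m⁴
Effective length L_e = K·L = 0.5 × 4.72 = 2.360 m
P_cr = π²EI / L_e² = π² × 11.6×10⁹ × 1.042×10^-9 / 2.360² = 21.42 N

P_cr ≈ 0.0214 kN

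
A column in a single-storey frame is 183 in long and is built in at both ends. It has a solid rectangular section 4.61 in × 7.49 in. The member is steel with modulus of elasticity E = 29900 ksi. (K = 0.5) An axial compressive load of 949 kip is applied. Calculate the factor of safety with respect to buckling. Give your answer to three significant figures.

n ≈ 2.27

Buckling occurs about the weak axis: I_min = h·b³/12 with b = 4.61 in (the shorter side).
I_min = 7.49×4.61³/12 = 61.15 in⁴
Effective length L_e = K·L = 0.5 × 183 = 91.50 in
P_cr = π²EI / L_e² = π² × 29900×10³ × 61.15 / 91.50² = 2.155×10^6 lb
Factor of safety n = P_cr / P = 2155.4 / 949 = 2.27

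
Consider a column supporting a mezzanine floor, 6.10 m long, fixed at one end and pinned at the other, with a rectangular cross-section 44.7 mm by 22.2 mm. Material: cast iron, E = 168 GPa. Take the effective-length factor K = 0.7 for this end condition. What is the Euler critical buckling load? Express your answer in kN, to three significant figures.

Buckling occurs about the weak axis: I_min = h·b³/12 with b = 22.2 mm (the shorter side).
I_min = 44.7×22.2³/12 = 4.076×10^4 mm⁴
I = 4.076×10^4 mm⁴ = 4.076×10^-8 m⁴
Effective length L_e = K·L = 0.7 × 6.10 = 4.270 m
P_cr = π²EI / L_e² = π² × 168×10⁹ × 4.076×10^-8 / 4.270² = 3.706×10^3 N

P_cr ≈ 3.71 kN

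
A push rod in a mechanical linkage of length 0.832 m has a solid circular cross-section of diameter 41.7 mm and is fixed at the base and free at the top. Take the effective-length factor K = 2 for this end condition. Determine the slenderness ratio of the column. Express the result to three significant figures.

For a solid circle r = d/4 = 41.7/4 = 10.42 mm
L_e = K·L = 2 × 0.832 m = 1.664 m = 1664.0 mm
λ = L_e / r_min = 1664.0 / 10.42 = 160

λ ≈ 160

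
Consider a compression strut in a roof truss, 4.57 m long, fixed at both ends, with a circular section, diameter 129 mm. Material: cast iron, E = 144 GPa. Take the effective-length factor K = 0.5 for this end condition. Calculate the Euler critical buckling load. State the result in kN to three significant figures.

I = πd⁴/64 = π×129⁴/64 = 1.359×10^7 mm⁴
I = 1.359×10^7 mm⁴ = 1.359×10^-5 m⁴
Effective length L_e = K·L = 0.5 × 4.57 = 2.285 m
P_cr = π²EI / L_e² = π² × 144×10⁹ × 1.359×10^-5 / 2.285² = 3.700×10^6 N

P_cr ≈ 3700 kN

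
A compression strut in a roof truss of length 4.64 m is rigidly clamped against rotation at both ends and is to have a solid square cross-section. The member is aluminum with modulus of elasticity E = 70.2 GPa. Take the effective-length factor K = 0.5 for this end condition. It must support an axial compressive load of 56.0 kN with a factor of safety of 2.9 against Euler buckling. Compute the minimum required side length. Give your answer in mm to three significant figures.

a ≈ 62.4 mm

Required P_cr = n·P = 2.9 × 56.0 = 162.4 kN
L_e = K·L = 0.5 × 4.64 = 2.320 m
Required I = P_cr·L_e²/(π²E) = 1.624×10^5 × 2.320² / (π² × 7.02×10^10) = 1.262×10^-6 m⁴
I_req = 1.262×10^6 mm⁴
Solid square: I = a⁴/12  ⇒  a = (12I)^(1/4) = (12×1.262×10^6)^(1/4) = 62.4 mm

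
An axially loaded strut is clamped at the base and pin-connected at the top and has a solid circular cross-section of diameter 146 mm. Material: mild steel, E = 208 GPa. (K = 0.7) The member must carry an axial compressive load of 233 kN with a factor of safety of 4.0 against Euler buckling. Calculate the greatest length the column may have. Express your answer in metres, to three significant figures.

I = πd⁴/64 = π×146⁴/64 = 2.230×10^7 mm⁴
I = 2.230×10^-5 m⁴
Required critical load P_cr = n·P = 4.0 × 233 = 932.0 kN = 9.320×10^5 N
From P_cr = π²EI/(K·L)²:  L = (1/K)·√(π²EI/P_cr) = (1/0.7)·√(π²×2.08×10^11×2.230×10^-5/9.320×10^5)
L = 10.0 m

L_max ≈ 10.0 m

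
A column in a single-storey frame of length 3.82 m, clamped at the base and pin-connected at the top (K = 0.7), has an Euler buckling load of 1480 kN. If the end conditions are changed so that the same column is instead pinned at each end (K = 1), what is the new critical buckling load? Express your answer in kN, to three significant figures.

P_cr ∝ 1/K², so P_cr,new = P_cr,old × (K_old/K_new)² = 1480 × (0.7/1)²
= 1480 × 0.4900 = 725 kN

P_cr ≈ 725 kN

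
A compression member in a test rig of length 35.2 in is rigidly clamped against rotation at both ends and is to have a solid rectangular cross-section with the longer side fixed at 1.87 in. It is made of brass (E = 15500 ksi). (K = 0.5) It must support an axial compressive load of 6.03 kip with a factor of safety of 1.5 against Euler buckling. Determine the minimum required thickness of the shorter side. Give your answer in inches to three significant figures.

b ≈ 0.490 in

Required P_cr = n·P = 1.5 × 6.03 = 9.045 kip
L_e = K·L = 0.5 × 35.2 = 17.60 in
Required I = P_cr·L_e²/(π²E) = 9.045×10^3 × 17.60² / (π² × 1.55×10^7) = 1.831×10^-2 in⁴
Rectangle, weak axis: I_min = h·b³/12 with h = 1.87 in fixed  ⇒  b = (12I/h)^(1/3) = 0.490 in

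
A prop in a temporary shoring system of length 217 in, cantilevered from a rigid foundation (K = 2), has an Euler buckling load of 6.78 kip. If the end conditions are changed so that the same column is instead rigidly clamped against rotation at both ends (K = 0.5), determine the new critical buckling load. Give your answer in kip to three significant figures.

P_cr ∝ 1/K², so P_cr,new = P_cr,old × (K_old/K_new)² = 6.78 × (2/0.5)²
= 6.78 × 16.00 = 108 kip

P_cr ≈ 108 kip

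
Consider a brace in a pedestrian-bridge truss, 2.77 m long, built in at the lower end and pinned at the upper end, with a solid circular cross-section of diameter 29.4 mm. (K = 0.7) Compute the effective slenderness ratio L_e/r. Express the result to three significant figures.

I = πd⁴/64 = π×29.4⁴/64 = 3.667×10^4 mm⁴
A = 678.9 mm²;  r_min = √(I/A) = √(3.667×10^4/678.9) = 7.350 mm
L_e = K·L = 0.7 × 2.77 m = 1.939 m = 1939.0 mm
λ = L_e / r_min = 1939.0 / 7.350 = 264

λ ≈ 264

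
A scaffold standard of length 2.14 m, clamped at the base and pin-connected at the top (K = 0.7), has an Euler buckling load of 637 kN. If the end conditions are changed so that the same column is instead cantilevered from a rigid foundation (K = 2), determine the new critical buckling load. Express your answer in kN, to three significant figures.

P_cr ≈ 78.0 kN

P_cr ∝ 1/K², so P_cr,new = P_cr,old × (K_old/K_new)² = 637 × (0.7/2)²
= 637 × 0.1225 = 78.0 kN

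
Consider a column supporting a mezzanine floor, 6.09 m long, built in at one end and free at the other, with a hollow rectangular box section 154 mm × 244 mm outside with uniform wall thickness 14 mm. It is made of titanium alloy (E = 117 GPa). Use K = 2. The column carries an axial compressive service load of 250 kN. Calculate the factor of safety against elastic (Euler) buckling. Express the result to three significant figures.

n ≈ 1.19

Inner dimensions: h_i = 244 − 2×14 = 216.0 mm, b_i = 154 − 2×14 = 126.0 mm
Weak-axis I_min = (h_o·b_o³ − h_i·b_i³)/12 with b_o = 154, b_i = 126.0 mm (shorter outer/inner sides).
I_min = (244×154³ − 216.0×126.0³)/12 = 3.826×10^7 mm⁴
I = 3.826×10^7 mm⁴ = 3.826×10^-5 m⁴
Effective length L_e = K·L = 2 × 6.09 = 12.18 m
P_cr = π²EI / L_e² = π² × 117×10⁹ × 3.826×10^-5 / 12.18² = 2.978×10^5 N
Factor of safety n = P_cr / P = 297.78 / 250 = 1.19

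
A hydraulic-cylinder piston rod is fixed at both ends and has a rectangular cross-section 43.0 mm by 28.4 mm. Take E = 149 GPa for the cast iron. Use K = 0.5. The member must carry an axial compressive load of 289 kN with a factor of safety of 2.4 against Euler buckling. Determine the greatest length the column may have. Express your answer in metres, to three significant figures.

Buckling occurs about the weak axis: I_min = h·b³/12 with b = 28.4 mm (the shorter side).
I_min = 43.0×28.4³/12 = 8.208×10^4 mm⁴
I = 8.208×10^-8 m⁴
Required critical load P_cr = n·P = 2.4 × 289 = 693.6 kN = 6.936×10^5 N
From P_cr = π²EI/(K·L)²:  L = (1/K)·√(π²EI/P_cr) = (1/0.5)·√(π²×1.49×10^11×8.208×10^-8/6.936×10^5)
L = 0.834 m

L_max ≈ 0.834 m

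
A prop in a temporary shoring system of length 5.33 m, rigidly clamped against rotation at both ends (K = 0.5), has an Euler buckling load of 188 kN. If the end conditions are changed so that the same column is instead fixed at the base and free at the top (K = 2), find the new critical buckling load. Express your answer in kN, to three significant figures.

P_cr ≈ 11.8 kN

P_cr ∝ 1/K², so P_cr,new = P_cr,old × (K_old/K_new)² = 188 × (0.5/2)²
= 188 × 0.06250 = 11.8 kN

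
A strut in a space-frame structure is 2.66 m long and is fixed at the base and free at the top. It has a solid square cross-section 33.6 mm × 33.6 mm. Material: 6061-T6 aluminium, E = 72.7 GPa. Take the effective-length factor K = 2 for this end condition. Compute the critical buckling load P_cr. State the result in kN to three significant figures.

I = a⁴/12 = 33.6⁴/12 = 1.062×10^5 mm⁴
I = 1.062×10^5 mm⁴ = 1.062×10^-7 m⁴
Effective length L_e = K·L = 2 × 2.66 = 5.320 m
P_cr = π²EI / L_e² = π² × 72.7×10⁹ × 1.062×10^-7 / 5.320² = 2.693×10^3 N

P_cr ≈ 2.69 kN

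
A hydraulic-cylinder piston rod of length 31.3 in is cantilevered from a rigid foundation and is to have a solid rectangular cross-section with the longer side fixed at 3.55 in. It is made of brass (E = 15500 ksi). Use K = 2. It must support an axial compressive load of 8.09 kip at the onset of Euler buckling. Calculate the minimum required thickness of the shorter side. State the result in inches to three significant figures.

L_e = K·L = 2 × 31.3 = 62.60 in
Required I = P_cr·L_e²/(π²E) = 8.090×10^3 × 62.60² / (π² × 1.55×10^7) = 0.2072 in⁴
Rectangle, weak axis: I_min = h·b³/12 with h = 3.55 in fixed  ⇒  b = (12I/h)^(1/3) = 0.888 in

b ≈ 0.888 in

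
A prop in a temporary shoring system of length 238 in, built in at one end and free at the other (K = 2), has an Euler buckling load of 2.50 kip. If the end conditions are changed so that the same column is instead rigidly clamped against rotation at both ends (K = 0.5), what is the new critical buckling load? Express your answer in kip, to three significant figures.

P_cr ∝ 1/K², so P_cr,new = P_cr,old × (K_old/K_new)² = 2.50 × (2/0.5)²
= 2.50 × 16.00 = 40.0 kip

P_cr ≈ 40.0 kip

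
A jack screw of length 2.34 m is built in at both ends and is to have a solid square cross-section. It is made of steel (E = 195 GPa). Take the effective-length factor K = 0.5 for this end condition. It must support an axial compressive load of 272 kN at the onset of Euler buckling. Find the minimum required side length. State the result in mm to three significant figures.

a ≈ 39.0 mm

L_e = K·L = 0.5 × 2.34 = 1.170 m
Required I = P_cr·L_e²/(π²E) = 2.720×10^5 × 1.170² / (π² × 1.95×10^11) = 1.935×10^-7 m⁴
I_req = 1.935×10^5 mm⁴
Solid square: I = a⁴/12  ⇒  a = (12I)^(1/4) = (12×1.935×10^5)^(1/4) = 39.0 mm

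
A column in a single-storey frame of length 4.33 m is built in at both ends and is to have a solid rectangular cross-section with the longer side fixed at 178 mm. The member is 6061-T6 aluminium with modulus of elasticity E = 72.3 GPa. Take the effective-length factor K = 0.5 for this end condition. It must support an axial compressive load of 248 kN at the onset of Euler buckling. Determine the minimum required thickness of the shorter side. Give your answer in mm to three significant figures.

L_e = K·L = 0.5 × 4.33 = 2.165 m
Required I = P_cr·L_e²/(π²E) = 2.480×10^5 × 2.165² / (π² × 7.23×10^10) = 1.629×10^-6 m⁴
I_req = 1.629×10^6 mm⁴
Rectangle, weak axis: I_min = h·b³/12 with h = 178 mm fixed  ⇒  b = (12I/h)^(1/3) = 47.9 mm

b ≈ 47.9 mm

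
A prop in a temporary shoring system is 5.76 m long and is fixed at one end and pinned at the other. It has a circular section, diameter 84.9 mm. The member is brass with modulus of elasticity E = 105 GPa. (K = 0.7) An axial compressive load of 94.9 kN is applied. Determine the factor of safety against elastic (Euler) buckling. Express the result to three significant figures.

n ≈ 1.71

I = πd⁴/64 = π×84.9⁴/64 = 2.550×10^6 mm⁴
I = 2.550×10^6 mm⁴ = 2.550×10^-6 m⁴
Effective length L_e = K·L = 0.7 × 5.76 = 4.032 m
P_cr = π²EI / L_e² = π² × 105×10⁹ × 2.550×10^-6 / 4.032² = 1.626×10^5 N
Factor of safety n = P_cr / P = 162.57 / 94.9 = 1.71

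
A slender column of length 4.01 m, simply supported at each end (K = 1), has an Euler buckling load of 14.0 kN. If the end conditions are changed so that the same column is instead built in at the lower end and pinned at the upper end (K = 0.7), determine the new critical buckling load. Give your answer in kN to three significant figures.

P_cr ≈ 28.6 kN

P_cr ∝ 1/K², so P_cr,new = P_cr,old × (K_old/K_new)² = 14.0 × (1/0.7)²
= 14.0 × 2.041 = 28.6 kN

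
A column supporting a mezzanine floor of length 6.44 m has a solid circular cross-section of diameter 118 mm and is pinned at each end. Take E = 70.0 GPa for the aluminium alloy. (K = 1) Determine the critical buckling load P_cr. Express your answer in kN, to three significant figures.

I = πd⁴/64 = π×118⁴/64 = 9.517×10^6 mm⁴
I = 9.517×10^6 mm⁴ = 9.517×10^-6 m⁴
Effective length L_e = K·L = 1 × 6.44 = 6.440 m
P_cr = π²EI / L_e² = π² × 70.0×10⁹ × 9.517×10^-6 / 6.440² = 1.585×10^5 N

P_cr ≈ 159 kN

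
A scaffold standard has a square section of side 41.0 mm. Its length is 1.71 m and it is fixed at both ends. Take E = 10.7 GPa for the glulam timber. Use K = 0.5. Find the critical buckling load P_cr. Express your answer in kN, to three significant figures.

I = a⁴/12 = 41.0⁴/12 = 2.355×10^5 mm⁴
I = 2.355×10^5 mm⁴ = 2.355×10^-7 m⁴
Effective length L_e = K·L = 0.5 × 1.71 = 0.8550 m
P_cr = π²EI / L_e² = π² × 10.7×10⁹ × 2.355×10^-7 / 0.8550² = 3.402×10^4 N

P_cr ≈ 34.0 kN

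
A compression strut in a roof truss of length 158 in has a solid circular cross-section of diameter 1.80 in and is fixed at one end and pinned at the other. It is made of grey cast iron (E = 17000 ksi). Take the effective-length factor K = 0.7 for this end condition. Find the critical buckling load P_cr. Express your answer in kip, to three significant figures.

P_cr ≈ 7.07 kip

I = πd⁴/64 = π×1.80⁴/64 = 0.5153 in⁴
Effective length L_e = K·L = 0.7 × 158 = 110.6 in
P_cr = π²EI / L_e² = π² × 17000×10³ × 0.5153 / 110.6² = 7.068×10^3 lb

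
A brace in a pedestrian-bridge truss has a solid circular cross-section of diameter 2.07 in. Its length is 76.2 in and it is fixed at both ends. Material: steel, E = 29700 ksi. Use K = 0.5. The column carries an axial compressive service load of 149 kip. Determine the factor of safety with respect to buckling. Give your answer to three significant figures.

I = πd⁴/64 = π×2.07⁴/64 = 0.9013 in⁴
Effective length L_e = K·L = 0.5 × 76.2 = 38.10 in
P_cr = π²EI / L_e² = π² × 29700×10³ × 0.9013 / 38.10² = 1.820×10^5 lb
Factor of safety n = P_cr / P = 181.99 / 149 = 1.22

n ≈ 1.22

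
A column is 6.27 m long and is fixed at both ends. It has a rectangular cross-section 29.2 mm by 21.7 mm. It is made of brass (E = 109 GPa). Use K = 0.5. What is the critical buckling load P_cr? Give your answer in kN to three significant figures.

Buckling occurs about the weak axis: I_min = h·b³/12 with b = 21.7 mm (the shorter side).
I_min = 29.2×21.7³/12 = 2.486×10^4 mm⁴
I = 2.486×10^4 mm⁴ = 2.486×10^-8 m⁴
Effective length L_e = K·L = 0.5 × 6.27 = 3.135 m
P_cr = π²EI / L_e² = π² × 109×10⁹ × 2.486×10^-8 / 3.135² = 2.722×10^3 N

P_cr ≈ 2.72 kN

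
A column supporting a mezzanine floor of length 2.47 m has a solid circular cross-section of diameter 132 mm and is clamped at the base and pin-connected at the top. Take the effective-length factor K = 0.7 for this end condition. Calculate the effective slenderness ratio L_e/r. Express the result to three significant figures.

For a solid circle r = d/4 = 132/4 = 33.00 mm
L_e = K·L = 0.7 × 2.47 m = 1.729 m = 1729.0 mm
λ = L_e / r_min = 1729.0 / 33.00 = 52.4

λ ≈ 52.4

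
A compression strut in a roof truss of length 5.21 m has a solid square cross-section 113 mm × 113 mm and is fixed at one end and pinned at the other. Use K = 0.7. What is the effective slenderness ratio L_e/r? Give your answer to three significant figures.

λ ≈ 112

I = a⁴/12 = 113⁴/12 = 1.359×10^7 mm⁴
A = 1.277×10^4 mm²;  r_min = √(I/A) = √(1.359×10^7/1.277×10^4) = 32.62 mm
L_e = K·L = 0.7 × 5.21 m = 3.647 m = 3647.0 mm
λ = L_e / r_min = 3647.0 / 32.62 = 112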